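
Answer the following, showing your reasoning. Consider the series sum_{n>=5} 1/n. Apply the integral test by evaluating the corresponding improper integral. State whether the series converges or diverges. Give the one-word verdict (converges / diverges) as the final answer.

Let f(x) = 1/x. Then f is positive, continuous, and decreasing on [5, infinity), so the integral test applies.
Compute the improper integral int_{5}^infinity f(x) dx:
  antiderivative F(x) = log(x).
  As x -> infinity, log(x) -> infinity.
  So int = infinity - log(5) = infinity. By the integral test, the series diverges.

diverges


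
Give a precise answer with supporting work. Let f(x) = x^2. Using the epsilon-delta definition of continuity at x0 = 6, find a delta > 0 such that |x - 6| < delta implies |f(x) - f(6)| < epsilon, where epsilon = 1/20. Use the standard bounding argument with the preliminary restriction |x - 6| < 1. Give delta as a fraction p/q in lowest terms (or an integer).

Factor: |x^2 - (6)^2| = |x - 6| * |x + 6|.
Impose |x - 6| < 1 first. Then |x + 6| = |(x - 6) + 2*(6)| <= |x - 6| + 2*|6| < 1 + 12 = 13.
So |x^2 - (6)^2| < delta * 13.
We need delta * 13 <= 1/20, i.e. delta <= 1/20/13 = 1/260.
Since 1/260 < 1, this is tighter than 1; take delta = 1/260.
So delta = 1/260 works.

1/260


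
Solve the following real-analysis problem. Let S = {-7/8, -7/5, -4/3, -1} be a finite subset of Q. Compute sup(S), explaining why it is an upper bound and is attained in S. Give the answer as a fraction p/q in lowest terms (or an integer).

S is finite, so sup(S) = max(S).
Sorted decreasing:
-7/8, -1, -4/3, -7/5
The extremum is -7/8.
For every x in S, x <= -7/8. And -7/8 is in S, so it is attained.
Therefore sup(S) = -7/8.

-7/8


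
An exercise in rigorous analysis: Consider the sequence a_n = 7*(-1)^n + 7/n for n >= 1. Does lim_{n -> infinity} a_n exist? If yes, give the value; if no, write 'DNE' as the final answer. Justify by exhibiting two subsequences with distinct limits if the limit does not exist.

Examine the behaviour of a_n along subsequences.
a_{2k} = 7 + 7/(2k) -> 7. a_{2k+1} = -7 + 7/(2k+1) -> -7.
Since these two subsequential limits are 7 and -7, distinct, the full sequence cannot converge (a convergent sequence has all subsequences tending to the same limit). So lim a_n does not exist.

DNE


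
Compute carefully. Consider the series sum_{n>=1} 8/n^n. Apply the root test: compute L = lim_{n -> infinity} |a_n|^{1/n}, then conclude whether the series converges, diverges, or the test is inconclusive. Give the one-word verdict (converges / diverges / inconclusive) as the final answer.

Let a_n denote the general term. Form |a_n|^(1/n) and simplify:
|a_n|^(1/n) = 2^(3/n)/n
Take the limit as n -> infinity: L = 0.
Since L = 0 < 1, the root test implies convergence.

converges


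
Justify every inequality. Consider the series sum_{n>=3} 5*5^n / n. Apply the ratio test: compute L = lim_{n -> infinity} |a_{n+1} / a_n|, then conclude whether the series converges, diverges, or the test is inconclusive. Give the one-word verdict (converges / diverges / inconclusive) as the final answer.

Let a_n denote the general term. Form the ratio a_{n+1}/a_n and simplify:
a_{n+1}/a_n = 5*n/(n + 1)
Take the limit as n -> infinity: L = 5.
Since L = 5 > 1 (or L = infinity), the ratio test implies the series diverges.

diverges


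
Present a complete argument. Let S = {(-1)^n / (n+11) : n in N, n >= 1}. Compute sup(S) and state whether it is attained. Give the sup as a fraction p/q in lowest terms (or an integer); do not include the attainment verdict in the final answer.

Analysis:
- Values: -1/12, 1/13, -1/14, 1/15, -1/16, ...
- Positive terms (even n): 1/(2+11), 1/(4+11), ... decreasing -> max = 1/13 (n=2).
- Negative terms (odd n): -1/(1+11), -1/(3+11), ... increasing -> min = -1/12 (n=1).
- So sup = 1/13 (attained at n=2); inf = -1/12 (attained at n=1).
Conclusion: sup(S) = 1/13, attained in S.

1/13


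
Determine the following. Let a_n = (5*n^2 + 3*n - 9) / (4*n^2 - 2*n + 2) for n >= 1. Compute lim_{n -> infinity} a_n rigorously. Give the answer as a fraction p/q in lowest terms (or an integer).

Divide numerator and denominator by n^2, the highest power:
numerator / n^2 = 5 + 3/n - 9/n^2
denominator / n^2 = 4 - 2/n + 2/n^2
As n -> infinity, all terms of the form c/n^k (k >= 1) tend to 0.
So numerator / n^2 -> 5 and denominator / n^2 -> 4.
Therefore lim a_n = 5/4.

5/4


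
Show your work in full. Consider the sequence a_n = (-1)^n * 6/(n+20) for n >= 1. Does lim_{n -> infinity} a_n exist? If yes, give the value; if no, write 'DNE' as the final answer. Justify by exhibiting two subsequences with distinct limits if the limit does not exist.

Examine the behaviour of a_n along subsequences.
Even-n subsequence a_{2k} = 6/(2k+20) -> 0. Odd-n subsequence a_{2k+1} = -6/(2k+21) -> 0. Both tend to 0, which suggests the limit is 0; verify directly.
|a_n - 0| = 6/(n+20) < 6/n for every n >= 1.
Given epsilon > 0, choose a positive integer N > 6/epsilon. Then for all n >= N, |a_n| < 6/n <= 6/N < epsilon.
So by the definition of the limit, lim a_n exists and equals 0.

0


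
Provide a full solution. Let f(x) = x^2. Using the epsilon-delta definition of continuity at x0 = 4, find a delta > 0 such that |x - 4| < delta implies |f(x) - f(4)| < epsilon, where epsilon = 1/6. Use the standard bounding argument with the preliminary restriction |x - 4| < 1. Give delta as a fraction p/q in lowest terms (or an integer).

Factor: |x^2 - (4)^2| = |x - 4| * |x + 4|.
Impose |x - 4| < 1 first. Then |x + 4| = |(x - 4) + 2*(4)| <= |x - 4| + 2*|4| < 1 + 8 = 9.
So |x^2 - (4)^2| < delta * 9.
We need delta * 9 <= 1/6, i.e. delta <= 1/6/9 = 1/54.
Since 1/54 < 1, this is tighter than 1; take delta = 1/54.
So delta = 1/54 works.

1/54


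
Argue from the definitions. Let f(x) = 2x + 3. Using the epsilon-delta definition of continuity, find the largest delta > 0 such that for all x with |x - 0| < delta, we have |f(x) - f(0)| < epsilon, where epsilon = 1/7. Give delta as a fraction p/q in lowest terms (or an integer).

We compute f(0) = 2*(0) + 3 = 3.
|f(x) - f(0)| = |2x + 3 - (3)| = |2(x - 0)| = 2|x - 0|.
We need 2|x - 0| < 1/7, i.e. |x - 0| < 1/7 / 2 = 1/14.
So any delta <= 1/14 works. Conversely, if delta > 1/14, then x = 0 + 1/14 satisfies |x - 0| = 1/14 < delta but |f(x) - f(0)| = 2 * 1/14 = 1/7, which is not < 1/7; so no larger delta works.
Hence the largest such delta is 1/14.

1/14


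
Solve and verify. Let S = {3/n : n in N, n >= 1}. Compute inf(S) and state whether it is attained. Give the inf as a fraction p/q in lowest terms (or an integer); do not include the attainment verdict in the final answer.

Analysis:
- Values: 3, 3/2, 1, 3/4, ... strictly decreasing.
- The maximum is 3 (n=1); sup = 3 (attained).
- The set is bounded below by 0; 3/n -> 0 so 0 is the greatest lower bound.
- 0 is not in the set, so inf = 0 is not attained.
Conclusion: inf(S) = 0, not attained in S.

0


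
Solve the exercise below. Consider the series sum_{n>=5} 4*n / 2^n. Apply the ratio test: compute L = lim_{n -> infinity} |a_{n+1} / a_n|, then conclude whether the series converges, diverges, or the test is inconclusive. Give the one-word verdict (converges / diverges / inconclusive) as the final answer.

Let a_n denote the general term. Form the ratio a_{n+1}/a_n and simplify:
a_{n+1}/a_n = (n + 1)/(2*n)
Take the limit as n -> infinity: L = 1/2.
Since L = 1/2 < 1, the ratio test implies the series converges.

converges


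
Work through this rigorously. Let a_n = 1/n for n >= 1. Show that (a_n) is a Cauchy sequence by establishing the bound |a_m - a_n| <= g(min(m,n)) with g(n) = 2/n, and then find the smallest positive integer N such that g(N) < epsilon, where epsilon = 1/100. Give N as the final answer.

For any m, n >= 1, by the triangle inequality:
|a_m - a_n| = |1/m - 1/n| <= 1/m + 1/n <= 2/min(m,n).
So g(n) = 2/n bounds the Cauchy difference. Since g(n) -> 0, (a_n) is Cauchy.
Now solve g(N) < 1/100: 2/N < 1/100 <=> N > 2 / (1/100) = 200.
The smallest integer strictly greater than 200 is N = 201.
Check: g(201) = 2/201 = 2/201 < 1/100; g(200) = 1/100 >= 1/100. So N = 201.

201


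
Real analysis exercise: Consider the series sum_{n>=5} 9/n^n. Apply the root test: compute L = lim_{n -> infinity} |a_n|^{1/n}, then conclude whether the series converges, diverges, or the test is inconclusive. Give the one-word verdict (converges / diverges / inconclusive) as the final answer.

Let a_n denote the general term. Form |a_n|^(1/n) and simplify:
|a_n|^(1/n) = 3^(2/n)/n
Take the limit as n -> infinity: L = 0.
Since L = 0 < 1, the root test implies convergence.

converges


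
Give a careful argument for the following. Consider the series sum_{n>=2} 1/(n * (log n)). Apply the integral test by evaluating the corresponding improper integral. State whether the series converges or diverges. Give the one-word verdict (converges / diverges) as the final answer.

Let f(x) = 1/(x*log(x)). Then f is positive, continuous, and decreasing on [2, infinity), so the integral test applies.
Compute the improper integral int_{2}^infinity f(x) dx:
  antiderivative F(x) = log(log(x)).
  F(x) = log(log(x)) -> infinity as x -> infinity. The integral diverges, so by the integral test, the series diverges.

diverges


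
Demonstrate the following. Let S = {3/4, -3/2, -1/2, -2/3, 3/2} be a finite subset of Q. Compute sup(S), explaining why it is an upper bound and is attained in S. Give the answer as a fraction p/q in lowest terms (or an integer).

S is finite, so sup(S) = max(S).
Sorted decreasing:
3/2, 3/4, -1/2, -2/3, -3/2
The extremum is 3/2.
For every x in S, x <= 3/2. And 3/2 is in S, so it is attained.
Therefore sup(S) = 3/2.

3/2


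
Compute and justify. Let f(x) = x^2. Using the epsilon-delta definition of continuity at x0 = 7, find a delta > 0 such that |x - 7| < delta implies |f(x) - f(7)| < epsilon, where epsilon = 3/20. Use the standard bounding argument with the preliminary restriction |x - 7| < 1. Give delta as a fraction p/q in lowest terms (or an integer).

Factor: |x^2 - (7)^2| = |x - 7| * |x + 7|.
Impose |x - 7| < 1 first. Then |x + 7| = |(x - 7) + 2*(7)| <= |x - 7| + 2*|7| < 1 + 14 = 15.
So |x^2 - (7)^2| < delta * 15.
We need delta * 15 <= 3/20, i.e. delta <= 3/20/15 = 1/100.
Since 1/100 < 1, this is tighter than 1; take delta = 1/100.
So delta = 1/100 works.

1/100


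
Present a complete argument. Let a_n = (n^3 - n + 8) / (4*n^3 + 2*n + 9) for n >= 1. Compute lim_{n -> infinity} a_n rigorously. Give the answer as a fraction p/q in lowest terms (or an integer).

Divide numerator and denominator by n^3, the highest power:
numerator / n^3 = 1 - 1/n^2 + 8/n^3
denominator / n^3 = 4 + 2/n^2 + 9/n^3
As n -> infinity, all terms of the form c/n^k (k >= 1) tend to 0.
So numerator / n^3 -> 1 and denominator / n^3 -> 4.
Therefore lim a_n = 1/4.

1/4


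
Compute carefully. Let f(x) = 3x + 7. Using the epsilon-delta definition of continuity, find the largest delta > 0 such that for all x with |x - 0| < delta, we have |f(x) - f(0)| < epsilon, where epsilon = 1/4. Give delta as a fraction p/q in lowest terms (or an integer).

We compute f(0) = 3*(0) + 7 = 7.
|f(x) - f(0)| = |3x + 7 - (7)| = |3(x - 0)| = 3|x - 0|.
We need 3|x - 0| < 1/4, i.e. |x - 0| < 1/4 / 3 = 1/12.
So any delta <= 1/12 works. Conversely, if delta > 1/12, then x = 0 + 1/12 satisfies |x - 0| = 1/12 < delta but |f(x) - f(0)| = 3 * 1/12 = 1/4, which is not < 1/4; so no larger delta works.
Hence the largest such delta is 1/12.

1/12


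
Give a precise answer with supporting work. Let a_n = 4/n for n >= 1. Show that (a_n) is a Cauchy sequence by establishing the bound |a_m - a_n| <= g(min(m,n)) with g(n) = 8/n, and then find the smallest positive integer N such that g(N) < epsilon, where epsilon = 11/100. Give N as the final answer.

For any m, n >= 1, by the triangle inequality:
|a_m - a_n| = |4/m - 4/n| <= 4*1/m + 4*1/n <= 8/min(m,n).
So g(n) = 8/n bounds the Cauchy difference. Since g(n) -> 0, (a_n) is Cauchy.
Now solve g(N) < 11/100: 8/N < 11/100 <=> N > 8 / (11/100) = 800/11.
The smallest integer strictly greater than 800/11 is N = 73.
Check: g(73) = 8/73 = 8/73 < 11/100; g(72) = 1/9 >= 11/100. So N = 73.

73


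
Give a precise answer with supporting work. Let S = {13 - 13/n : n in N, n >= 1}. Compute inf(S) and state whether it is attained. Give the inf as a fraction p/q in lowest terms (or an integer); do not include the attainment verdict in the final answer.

Analysis:
- Values: 0, 13/2, 26/3, 39/4, ... strictly increasing.
- Minimum is 0 (n=1); inf = 0 (attained).
- 13 - 13/n -> 13 from below; sup = 13, not attained.
Conclusion: inf(S) = 0, attained in S.

0


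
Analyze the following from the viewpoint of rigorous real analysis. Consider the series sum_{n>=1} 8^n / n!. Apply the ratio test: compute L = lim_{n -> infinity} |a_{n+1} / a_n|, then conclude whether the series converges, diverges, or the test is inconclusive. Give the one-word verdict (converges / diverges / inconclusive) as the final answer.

Let a_n denote the general term. Form the ratio a_{n+1}/a_n and simplify:
a_{n+1}/a_n = 8/(n + 1)
Take the limit as n -> infinity: L = 0.
Since L = 0 < 1, the ratio test implies the series converges.

converges


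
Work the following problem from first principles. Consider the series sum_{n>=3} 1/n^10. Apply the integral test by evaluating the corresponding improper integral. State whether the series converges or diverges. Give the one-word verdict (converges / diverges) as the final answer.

Let f(x) = x^(-10). Then f is positive, continuous, and decreasing on [3, infinity), so the integral test applies.
Compute the improper integral int_{3}^infinity f(x) dx:
  antiderivative F(x) = -1/(9*x^9).
  As x -> infinity, F(x) -> 0 (since p = 10 > 1).
  So int = F(infinity) - F(3) = 0 - (-1/177147) = 1/177147.
  Finite, so by the integral test, the series converges.

converges


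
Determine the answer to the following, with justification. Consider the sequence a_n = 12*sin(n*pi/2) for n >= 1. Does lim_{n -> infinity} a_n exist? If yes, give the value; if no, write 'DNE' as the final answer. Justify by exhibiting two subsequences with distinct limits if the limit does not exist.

Examine the behaviour of a_n along subsequences.
a_{4k+1} = 12*sin(pi/2 + 2k*pi) = 12 -> 12. a_{4k+3} = 12*sin(3pi/2 + 2k*pi) = -12 -> -12.
Since these two subsequential limits are 12 and -12, distinct, the full sequence cannot converge (a convergent sequence has all subsequences tending to the same limit). So lim a_n does not exist.

DNE


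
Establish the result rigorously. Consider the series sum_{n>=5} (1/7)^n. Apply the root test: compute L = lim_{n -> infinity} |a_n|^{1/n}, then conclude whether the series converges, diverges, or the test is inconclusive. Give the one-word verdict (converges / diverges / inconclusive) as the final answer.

Let a_n denote the general term. Form |a_n|^(1/n) and simplify:
|a_n|^(1/n) = 1/7
Take the limit as n -> infinity: L = 1/7.
Since L = 1/7 < 1, the root test implies convergence.

converges


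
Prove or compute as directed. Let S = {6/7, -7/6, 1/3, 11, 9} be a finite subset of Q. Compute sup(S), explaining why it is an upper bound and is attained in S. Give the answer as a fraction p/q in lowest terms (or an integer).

S is finite, so sup(S) = max(S).
Sorted decreasing:
11, 9, 6/7, 1/3, -7/6
The extremum is 11.
For every x in S, x <= 11. And 11 is in S, so it is attained.
Therefore sup(S) = 11.

11


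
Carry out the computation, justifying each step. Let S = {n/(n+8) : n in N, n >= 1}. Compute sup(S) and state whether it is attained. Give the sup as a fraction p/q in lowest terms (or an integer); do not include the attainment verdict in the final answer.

Analysis:
- Values: 1/9, 1/5, 3/11, 1/3, ... strictly increasing.
- Minimum is 1/9 (n=1); inf = 1/9 (attained).
- n/(n+8) = 1 - 8/(n+8) -> 1 from below as n -> infinity, and never equals 1.
- So sup = 1 (not attained).
Conclusion: sup(S) = 1, not attained in S.

1


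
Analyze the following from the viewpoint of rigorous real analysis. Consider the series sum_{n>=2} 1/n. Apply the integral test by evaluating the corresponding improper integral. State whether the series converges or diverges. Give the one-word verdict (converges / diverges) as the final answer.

Let f(x) = 1/x. Then f is positive, continuous, and decreasing on [2, infinity), so the integral test applies.
Compute the improper integral int_{2}^infinity f(x) dx:
  antiderivative F(x) = log(x).
  As x -> infinity, log(x) -> infinity.
  So int = infinity - log(2) = infinity. By the integral test, the series diverges.

diverges


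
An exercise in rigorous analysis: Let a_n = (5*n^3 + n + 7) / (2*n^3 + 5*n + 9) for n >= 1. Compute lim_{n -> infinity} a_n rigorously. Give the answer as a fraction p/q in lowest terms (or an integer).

Divide numerator and denominator by n^3, the highest power:
numerator / n^3 = 5 + n^(-2) + 7/n^3
denominator / n^3 = 2 + 5/n^2 + 9/n^3
As n -> infinity, all terms of the form c/n^k (k >= 1) tend to 0.
So numerator / n^3 -> 5 and denominator / n^3 -> 2.
Therefore lim a_n = 5/2.

5/2


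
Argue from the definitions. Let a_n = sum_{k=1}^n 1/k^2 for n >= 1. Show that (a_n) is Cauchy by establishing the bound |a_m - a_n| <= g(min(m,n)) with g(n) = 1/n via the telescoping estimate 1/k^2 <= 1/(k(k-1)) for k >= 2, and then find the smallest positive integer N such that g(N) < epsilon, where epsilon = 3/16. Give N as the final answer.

For m > n >= 1: |a_m - a_n| = sum_{k=n+1}^m 1/k^2.
Use 1/k^2 <= 1/(k(k-1)) = 1/(k-1) - 1/k for k >= 2:
sum_{k=n+1}^m 1/k^2 <= sum_{k=n+1}^m (1/(k-1) - 1/k) = 1/n - 1/m <= 1/n.
By symmetry the same bound holds with n,m swapped, so |a_m - a_n| <= 1/min(m,n) = g(min(m,n)). Since g(n) -> 0, (a_n) is Cauchy.
Now solve g(N) < 3/16: 1/N < 3/16 <=> N > 1/(3/16) = 16/3.
The smallest integer strictly greater than 16/3 is N = 6.
Check: g(6) = 1/6 < 3/16; g(5) = 1/5 >= 3/16. So N = 6.

6


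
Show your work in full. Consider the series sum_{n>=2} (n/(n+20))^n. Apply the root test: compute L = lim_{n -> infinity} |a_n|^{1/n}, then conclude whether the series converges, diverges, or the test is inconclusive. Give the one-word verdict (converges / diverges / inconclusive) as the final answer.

Let a_n denote the general term. Form |a_n|^(1/n) and simplify:
|a_n|^(1/n) = n/(n + 20)
Take the limit as n -> infinity: L = 1.
Since L = 1, the root test is inconclusive. (In fact a_n = (n/(n+20))^n -> e^(-20) != 0, so the nth-term test shows divergence; but the root test itself gives no conclusion.)

inconclusive


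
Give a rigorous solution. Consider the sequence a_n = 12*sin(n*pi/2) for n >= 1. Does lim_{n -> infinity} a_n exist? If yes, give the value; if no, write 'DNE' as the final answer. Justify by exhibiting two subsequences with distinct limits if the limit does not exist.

Examine the behaviour of a_n along subsequences.
a_{4k+1} = 12*sin(pi/2 + 2k*pi) = 12 -> 12. a_{4k+3} = 12*sin(3pi/2 + 2k*pi) = -12 -> -12.
Since these two subsequential limits are 12 and -12, distinct, the full sequence cannot converge (a convergent sequence has all subsequences tending to the same limit). So lim a_n does not exist.

DNE


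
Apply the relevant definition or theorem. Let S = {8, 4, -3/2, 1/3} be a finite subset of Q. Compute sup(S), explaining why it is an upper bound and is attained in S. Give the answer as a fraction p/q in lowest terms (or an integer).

S is finite, so sup(S) = max(S).
Sorted decreasing:
8, 4, 1/3, -3/2
The extremum is 8.
For every x in S, x <= 8. And 8 is in S, so it is attained.
Therefore sup(S) = 8.

8


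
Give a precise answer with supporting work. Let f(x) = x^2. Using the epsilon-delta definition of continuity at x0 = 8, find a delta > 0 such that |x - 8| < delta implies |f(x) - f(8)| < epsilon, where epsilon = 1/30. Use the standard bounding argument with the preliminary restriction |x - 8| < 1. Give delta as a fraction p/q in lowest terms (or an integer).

Factor: |x^2 - (8)^2| = |x - 8| * |x + 8|.
Impose |x - 8| < 1 first. Then |x + 8| = |(x - 8) + 2*(8)| <= |x - 8| + 2*|8| < 1 + 16 = 17.
So |x^2 - (8)^2| < delta * 17.
We need delta * 17 <= 1/30, i.e. delta <= 1/30/17 = 1/510.
Since 1/510 < 1, this is tighter than 1; take delta = 1/510.
So delta = 1/510 works.

1/510


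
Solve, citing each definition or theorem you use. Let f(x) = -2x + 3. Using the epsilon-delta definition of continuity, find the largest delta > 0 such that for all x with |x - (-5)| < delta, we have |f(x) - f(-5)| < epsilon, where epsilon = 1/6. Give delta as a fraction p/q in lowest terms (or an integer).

We compute f(-5) = -2*(-5) + 3 = 13.
|f(x) - f(-5)| = |-2x + 3 - (13)| = |-2(x - (-5))| = 2|x - (-5)|.
We need 2|x - (-5)| < 1/6, i.e. |x - (-5)| < 1/6 / 2 = 1/12.
So any delta <= 1/12 works. Conversely, if delta > 1/12, then x = -5 + 1/12 satisfies |x - (-5)| = 1/12 < delta but |f(x) - f(-5)| = 2 * 1/12 = 1/6, which is not < 1/6; so no larger delta works.
Hence the largest such delta is 1/12.

1/12


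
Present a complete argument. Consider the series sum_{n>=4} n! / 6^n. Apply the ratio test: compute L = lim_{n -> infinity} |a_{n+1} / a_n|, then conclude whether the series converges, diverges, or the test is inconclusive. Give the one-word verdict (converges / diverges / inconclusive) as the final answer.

Let a_n denote the general term. Form the ratio a_{n+1}/a_n and simplify:
a_{n+1}/a_n = n/6 + 1/6
Take the limit as n -> infinity: L = infinity.
Since L = infinity > 1 (or L = infinity), the ratio test implies the series diverges.

diverges


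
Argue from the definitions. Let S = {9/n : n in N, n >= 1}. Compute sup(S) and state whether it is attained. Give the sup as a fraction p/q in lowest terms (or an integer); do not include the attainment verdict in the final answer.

Analysis:
- Values: 9, 9/2, 3, 9/4, ... strictly decreasing.
- The maximum is 9 (n=1); sup = 9 (attained).
- The set is bounded below by 0; 9/n -> 0 so 0 is the greatest lower bound.
- 0 is not in the set, so inf = 0 is not attained.
Conclusion: sup(S) = 9, attained in S.

9


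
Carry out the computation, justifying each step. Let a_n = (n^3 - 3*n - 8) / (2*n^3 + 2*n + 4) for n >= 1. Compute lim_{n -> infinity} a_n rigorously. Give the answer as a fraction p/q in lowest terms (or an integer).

Divide numerator and denominator by n^3, the highest power:
numerator / n^3 = 1 - 3/n^2 - 8/n^3
denominator / n^3 = 2 + 2/n^2 + 4/n^3
As n -> infinity, all terms of the form c/n^k (k >= 1) tend to 0.
So numerator / n^3 -> 1 and denominator / n^3 -> 2.
Therefore lim a_n = 1/2.

1/2


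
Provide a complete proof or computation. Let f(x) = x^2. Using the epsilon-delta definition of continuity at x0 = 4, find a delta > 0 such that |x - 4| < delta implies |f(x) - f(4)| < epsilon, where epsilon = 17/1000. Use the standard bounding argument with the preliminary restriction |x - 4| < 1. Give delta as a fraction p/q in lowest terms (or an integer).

Factor: |x^2 - (4)^2| = |x - 4| * |x + 4|.
Impose |x - 4| < 1 first. Then |x + 4| = |(x - 4) + 2*(4)| <= |x - 4| + 2*|4| < 1 + 8 = 9.
So |x^2 - (4)^2| < delta * 9.
We need delta * 9 <= 17/1000, i.e. delta <= 17/1000/9 = 17/9000.
Since 17/9000 < 1, this is tighter than 1; take delta = 17/9000.
So delta = 17/9000 works.

17/9000


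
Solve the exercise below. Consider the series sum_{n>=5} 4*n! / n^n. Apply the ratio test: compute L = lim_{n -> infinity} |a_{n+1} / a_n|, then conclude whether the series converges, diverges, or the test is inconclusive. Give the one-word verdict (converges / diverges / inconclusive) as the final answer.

Let a_n denote the general term. Form the ratio a_{n+1}/a_n and simplify:
a_{n+1}/a_n = (n/(n + 1))^n
Take the limit as n -> infinity: L = exp(-1).
Since L = exp(-1) < 1, the ratio test implies the series converges.

converges


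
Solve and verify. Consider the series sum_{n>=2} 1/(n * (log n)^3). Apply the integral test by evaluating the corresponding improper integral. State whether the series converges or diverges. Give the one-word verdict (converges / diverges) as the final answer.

Let f(x) = 1/(x*log(x)^3). Then f is positive, continuous, and decreasing on [2, infinity), so the integral test applies.
Compute the improper integral int_{2}^infinity f(x) dx:
  antiderivative F(x) = -1/(2*log(x)^2).
  F(x) -> 0 as x -> infinity.  int = 0 - F(2) = 1/(2*log(2)^2) < infinity. By the integral test, the series converges.

converges


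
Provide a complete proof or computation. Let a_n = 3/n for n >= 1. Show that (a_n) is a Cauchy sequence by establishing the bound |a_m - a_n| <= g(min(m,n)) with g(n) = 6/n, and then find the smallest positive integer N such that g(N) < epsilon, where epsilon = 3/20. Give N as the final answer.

For any m, n >= 1, by the triangle inequality:
|a_m - a_n| = |3/m - 3/n| <= 3*1/m + 3*1/n <= 6/min(m,n).
So g(n) = 6/n bounds the Cauchy difference. Since g(n) -> 0, (a_n) is Cauchy.
Now solve g(N) < 3/20: 6/N < 3/20 <=> N > 6 / (3/20) = 40.
The smallest integer strictly greater than 40 is N = 41.
Check: g(41) = 6/41 = 6/41 < 3/20; g(40) = 3/20 >= 3/20. So N = 41.

41


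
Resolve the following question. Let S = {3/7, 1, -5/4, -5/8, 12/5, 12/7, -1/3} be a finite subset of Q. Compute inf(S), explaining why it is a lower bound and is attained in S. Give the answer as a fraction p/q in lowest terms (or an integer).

S is finite, so inf(S) = min(S).
Sorted increasing:
-5/4, -5/8, -1/3, 3/7, 1, 12/7, 12/5
The extremum is -5/4.
For every x in S, x >= -5/4. And -5/4 is in S, so it is attained.
Therefore inf(S) = -5/4.

-5/4


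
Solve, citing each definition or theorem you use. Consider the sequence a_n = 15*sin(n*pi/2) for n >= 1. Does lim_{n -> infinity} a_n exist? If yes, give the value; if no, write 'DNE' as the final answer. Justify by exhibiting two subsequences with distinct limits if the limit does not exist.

Examine the behaviour of a_n along subsequences.
a_{4k+1} = 15*sin(pi/2 + 2k*pi) = 15 -> 15. a_{4k+3} = 15*sin(3pi/2 + 2k*pi) = -15 -> -15.
Since these two subsequential limits are 15 and -15, distinct, the full sequence cannot converge (a convergent sequence has all subsequences tending to the same limit). So lim a_n does not exist.

DNE


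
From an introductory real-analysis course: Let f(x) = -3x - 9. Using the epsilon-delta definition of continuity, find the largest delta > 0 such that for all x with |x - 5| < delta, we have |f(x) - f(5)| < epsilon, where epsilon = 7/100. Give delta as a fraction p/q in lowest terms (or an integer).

We compute f(5) = -3*(5) - 9 = -24.
|f(x) - f(5)| = |-3x - 9 - (-24)| = |-3(x - 5)| = 3|x - 5|.
We need 3|x - 5| < 7/100, i.e. |x - 5| < 7/100 / 3 = 7/300.
So any delta <= 7/300 works. Conversely, if delta > 7/300, then x = 5 + 7/300 satisfies |x - 5| = 7/300 < delta but |f(x) - f(5)| = 3 * 7/300 = 7/100, which is not < 7/100; so no larger delta works.
Hence the largest such delta is 7/300.

7/300


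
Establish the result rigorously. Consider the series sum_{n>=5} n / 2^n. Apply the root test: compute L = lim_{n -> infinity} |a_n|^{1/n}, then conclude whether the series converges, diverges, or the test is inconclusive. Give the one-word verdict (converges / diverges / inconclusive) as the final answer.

Let a_n denote the general term. Form |a_n|^(1/n) and simplify:
|a_n|^(1/n) = n^(1/n)/2
Take the limit as n -> infinity: L = 1/2.
Since L = 1/2 < 1, the root test implies convergence.

converges


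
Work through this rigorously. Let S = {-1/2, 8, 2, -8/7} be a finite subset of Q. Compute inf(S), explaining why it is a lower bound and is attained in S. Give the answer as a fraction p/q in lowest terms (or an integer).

S is finite, so inf(S) = min(S).
Sorted increasing:
-8/7, -1/2, 2, 8
The extremum is -8/7.
For every x in S, x >= -8/7. And -8/7 is in S, so it is attained.
Therefore inf(S) = -8/7.

-8/7


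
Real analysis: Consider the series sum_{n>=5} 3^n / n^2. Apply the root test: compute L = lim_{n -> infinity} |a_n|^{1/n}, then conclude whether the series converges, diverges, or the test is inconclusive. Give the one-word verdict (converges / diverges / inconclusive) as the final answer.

Let a_n denote the general term. Form |a_n|^(1/n) and simplify:
|a_n|^(1/n) = 3/n^(2/n)
Take the limit as n -> infinity: L = 3.
Since L = 3 > 1, the root test implies divergence.

diverges


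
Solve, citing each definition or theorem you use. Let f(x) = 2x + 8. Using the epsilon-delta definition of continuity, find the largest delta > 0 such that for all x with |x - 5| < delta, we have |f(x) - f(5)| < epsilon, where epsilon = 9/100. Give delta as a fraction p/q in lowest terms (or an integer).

We compute f(5) = 2*(5) + 8 = 18.
|f(x) - f(5)| = |2x + 8 - (18)| = |2(x - 5)| = 2|x - 5|.
We need 2|x - 5| < 9/100, i.e. |x - 5| < 9/100 / 2 = 9/200.
So any delta <= 9/200 works. Conversely, if delta > 9/200, then x = 5 + 9/200 satisfies |x - 5| = 9/200 < delta but |f(x) - f(5)| = 2 * 9/200 = 9/100, which is not < 9/100; so no larger delta works.
Hence the largest such delta is 9/200.

9/200


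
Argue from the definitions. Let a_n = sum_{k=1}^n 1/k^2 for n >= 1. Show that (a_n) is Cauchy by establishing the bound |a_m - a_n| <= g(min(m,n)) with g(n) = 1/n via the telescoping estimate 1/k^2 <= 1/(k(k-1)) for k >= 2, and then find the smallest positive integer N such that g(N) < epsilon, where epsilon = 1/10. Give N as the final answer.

For m > n >= 1: |a_m - a_n| = sum_{k=n+1}^m 1/k^2.
Use 1/k^2 <= 1/(k(k-1)) = 1/(k-1) - 1/k for k >= 2:
sum_{k=n+1}^m 1/k^2 <= sum_{k=n+1}^m (1/(k-1) - 1/k) = 1/n - 1/m <= 1/n.
By symmetry the same bound holds with n,m swapped, so |a_m - a_n| <= 1/min(m,n) = g(min(m,n)). Since g(n) -> 0, (a_n) is Cauchy.
Now solve g(N) < 1/10: 1/N < 1/10 <=> N > 1/(1/10) = 10.
The smallest integer strictly greater than 10 is N = 11.
Check: g(11) = 1/11 < 1/10; g(10) = 1/10 >= 1/10. So N = 11.

11


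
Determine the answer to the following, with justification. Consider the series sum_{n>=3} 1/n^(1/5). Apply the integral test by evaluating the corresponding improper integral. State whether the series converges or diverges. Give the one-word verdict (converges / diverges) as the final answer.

Let f(x) = x^(-1/5). Then f is positive, continuous, and decreasing on [3, infinity), so the integral test applies.
Compute the improper integral int_{3}^infinity f(x) dx:
  antiderivative F(x) = 5*x^(4/5)/4.
  As x -> infinity, F(x) -> infinity (since p = 1/5 < 1).
  So the integral diverges. By the integral test, the series diverges.

diverges


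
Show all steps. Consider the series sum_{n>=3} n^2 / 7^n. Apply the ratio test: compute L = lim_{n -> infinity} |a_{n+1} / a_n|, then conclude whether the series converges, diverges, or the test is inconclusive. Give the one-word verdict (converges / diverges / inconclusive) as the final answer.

Let a_n denote the general term. Form the ratio a_{n+1}/a_n and simplify:
a_{n+1}/a_n = (n + 1)^2/(7*n^2)
Take the limit as n -> infinity: L = 1/7.
Since L = 1/7 < 1, the ratio test implies the series converges.

converges


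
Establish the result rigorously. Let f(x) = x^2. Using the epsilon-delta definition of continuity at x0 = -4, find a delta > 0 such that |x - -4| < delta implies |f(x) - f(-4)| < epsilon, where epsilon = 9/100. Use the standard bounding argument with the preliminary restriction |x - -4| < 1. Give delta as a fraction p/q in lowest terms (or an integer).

Factor: |x^2 - (-4)^2| = |x - -4| * |x + -4|.
Impose |x - -4| < 1 first. Then |x + -4| = |(x - -4) + 2*(-4)| <= |x - -4| + 2*|-4| < 1 + 8 = 9.
So |x^2 - (-4)^2| < delta * 9.
We need delta * 9 <= 9/100, i.e. delta <= 9/100/9 = 1/100.
Since 1/100 < 1, this is tighter than 1; take delta = 1/100.
So delta = 1/100 works.

1/100


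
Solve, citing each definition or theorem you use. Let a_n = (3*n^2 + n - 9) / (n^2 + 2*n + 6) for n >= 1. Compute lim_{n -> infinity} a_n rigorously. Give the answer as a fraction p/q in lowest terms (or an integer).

Divide numerator and denominator by n^2, the highest power:
numerator / n^2 = 3 + 1/n - 9/n^2
denominator / n^2 = 1 + 2/n + 6/n^2
As n -> infinity, all terms of the form c/n^k (k >= 1) tend to 0.
So numerator / n^2 -> 3 and denominator / n^2 -> 1.
Therefore lim a_n = 3.

3


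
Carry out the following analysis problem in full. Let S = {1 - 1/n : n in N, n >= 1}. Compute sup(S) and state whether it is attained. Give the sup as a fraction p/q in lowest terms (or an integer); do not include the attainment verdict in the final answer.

Analysis:
- Values: 0, 1/2, 2/3, 3/4, ... strictly increasing.
- Minimum is 0 (n=1); inf = 0 (attained).
- 1 - 1/n -> 1 from below; sup = 1, not attained.
Conclusion: sup(S) = 1, not attained in S.

1


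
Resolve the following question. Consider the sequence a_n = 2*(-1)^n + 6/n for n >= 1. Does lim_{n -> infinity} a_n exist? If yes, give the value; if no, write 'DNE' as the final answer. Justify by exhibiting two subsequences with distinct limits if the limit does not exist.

Examine the behaviour of a_n along subsequences.
a_{2k} = 2 + 6/(2k) -> 2. a_{2k+1} = -2 + 6/(2k+1) -> -2.
Since these two subsequential limits are 2 and -2, distinct, the full sequence cannot converge (a convergent sequence has all subsequences tending to the same limit). So lim a_n does not exist.

DNE


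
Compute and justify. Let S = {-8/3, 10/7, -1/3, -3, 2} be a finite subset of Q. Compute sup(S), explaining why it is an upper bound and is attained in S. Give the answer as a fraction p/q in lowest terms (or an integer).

S is finite, so sup(S) = max(S).
Sorted decreasing:
2, 10/7, -1/3, -8/3, -3
The extremum is 2.
For every x in S, x <= 2. And 2 is in S, so it is attained.
Therefore sup(S) = 2.

2


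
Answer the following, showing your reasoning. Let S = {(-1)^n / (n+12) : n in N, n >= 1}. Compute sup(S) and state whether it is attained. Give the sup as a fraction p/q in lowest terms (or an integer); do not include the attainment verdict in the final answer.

Analysis:
- Values: -1/13, 1/14, -1/15, 1/16, -1/17, ...
- Positive terms (even n): 1/(2+12), 1/(4+12), ... decreasing -> max = 1/14 (n=2).
- Negative terms (odd n): -1/(1+12), -1/(3+12), ... increasing -> min = -1/13 (n=1).
- So sup = 1/14 (attained at n=2); inf = -1/13 (attained at n=1).
Conclusion: sup(S) = 1/14, attained in S.

1/14


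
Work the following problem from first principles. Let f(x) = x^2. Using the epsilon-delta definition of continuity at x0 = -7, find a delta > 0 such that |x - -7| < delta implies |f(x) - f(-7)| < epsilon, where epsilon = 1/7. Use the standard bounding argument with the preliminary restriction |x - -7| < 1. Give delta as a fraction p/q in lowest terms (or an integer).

Factor: |x^2 - (-7)^2| = |x - -7| * |x + -7|.
Impose |x - -7| < 1 first. Then |x + -7| = |(x - -7) + 2*(-7)| <= |x - -7| + 2*|-7| < 1 + 14 = 15.
So |x^2 - (-7)^2| < delta * 15.
We need delta * 15 <= 1/7, i.e. delta <= 1/7/15 = 1/105.
Since 1/105 < 1, this is tighter than 1; take delta = 1/105.
So delta = 1/105 works.

1/105


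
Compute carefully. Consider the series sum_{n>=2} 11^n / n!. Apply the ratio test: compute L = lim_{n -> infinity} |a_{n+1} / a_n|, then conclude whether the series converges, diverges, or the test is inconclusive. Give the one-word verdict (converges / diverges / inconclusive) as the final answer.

Let a_n denote the general term. Form the ratio a_{n+1}/a_n and simplify:
a_{n+1}/a_n = 11/(n + 1)
Take the limit as n -> infinity: L = 0.
Since L = 0 < 1, the ratio test implies the series converges.

converges


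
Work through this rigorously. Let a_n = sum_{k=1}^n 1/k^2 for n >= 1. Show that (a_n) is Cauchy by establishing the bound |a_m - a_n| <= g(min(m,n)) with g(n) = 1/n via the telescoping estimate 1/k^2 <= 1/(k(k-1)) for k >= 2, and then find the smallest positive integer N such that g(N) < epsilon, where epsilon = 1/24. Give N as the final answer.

For m > n >= 1: |a_m - a_n| = sum_{k=n+1}^m 1/k^2.
Use 1/k^2 <= 1/(k(k-1)) = 1/(k-1) - 1/k for k >= 2:
sum_{k=n+1}^m 1/k^2 <= sum_{k=n+1}^m (1/(k-1) - 1/k) = 1/n - 1/m <= 1/n.
By symmetry the same bound holds with n,m swapped, so |a_m - a_n| <= 1/min(m,n) = g(min(m,n)). Since g(n) -> 0, (a_n) is Cauchy.
Now solve g(N) < 1/24: 1/N < 1/24 <=> N > 1/(1/24) = 24.
The smallest integer strictly greater than 24 is N = 25.
Check: g(25) = 1/25 < 1/24; g(24) = 1/24 >= 1/24. So N = 25.

25


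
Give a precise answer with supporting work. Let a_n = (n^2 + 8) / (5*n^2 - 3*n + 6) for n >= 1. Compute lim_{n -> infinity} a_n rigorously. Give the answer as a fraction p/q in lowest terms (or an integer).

Divide numerator and denominator by n^2, the highest power:
numerator / n^2 = 1 + 8/n^2
denominator / n^2 = 5 - 3/n + 6/n^2
As n -> infinity, all terms of the form c/n^k (k >= 1) tend to 0.
So numerator / n^2 -> 1 and denominator / n^2 -> 5.
Therefore lim a_n = 1/5.

1/5


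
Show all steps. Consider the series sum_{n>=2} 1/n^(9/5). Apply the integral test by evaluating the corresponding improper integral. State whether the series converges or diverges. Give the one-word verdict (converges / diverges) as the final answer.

Let f(x) = x^(-9/5). Then f is positive, continuous, and decreasing on [2, infinity), so the integral test applies.
Compute the improper integral int_{2}^infinity f(x) dx:
  antiderivative F(x) = -5/(4*x^(4/5)).
  As x -> infinity, F(x) -> 0 (since p = 9/5 > 1).
  So int = F(infinity) - F(2) = 0 - (-5*2^(1/5)/8) = 5*2^(1/5)/8.
  Finite, so by the integral test, the series converges.

converges


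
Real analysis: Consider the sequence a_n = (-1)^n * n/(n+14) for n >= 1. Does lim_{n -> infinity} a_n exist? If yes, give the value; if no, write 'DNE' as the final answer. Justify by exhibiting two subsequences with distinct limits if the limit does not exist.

Examine the behaviour of a_n along subsequences.
a_{2k} = 2k/(2k+14) -> 1. a_{2k+1} = -(2k+1)/(2k+15) -> -1.
Since these two subsequential limits are 1 and -1, distinct, the full sequence cannot converge (a convergent sequence has all subsequences tending to the same limit). So lim a_n does not exist.

DNE


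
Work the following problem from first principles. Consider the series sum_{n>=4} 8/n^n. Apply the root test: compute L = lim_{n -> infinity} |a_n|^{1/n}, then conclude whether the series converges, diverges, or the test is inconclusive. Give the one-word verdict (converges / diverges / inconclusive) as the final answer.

Let a_n denote the general term. Form |a_n|^(1/n) and simplify:
|a_n|^(1/n) = 2^(3/n)/n
Take the limit as n -> infinity: L = 0.
Since L = 0 < 1, the root test implies convergence.

converges


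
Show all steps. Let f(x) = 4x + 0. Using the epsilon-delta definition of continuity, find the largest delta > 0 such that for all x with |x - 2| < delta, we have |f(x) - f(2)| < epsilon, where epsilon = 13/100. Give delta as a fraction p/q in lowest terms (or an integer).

We compute f(2) = 4*(2) + 0 = 8.
|f(x) - f(2)| = |4x + 0 - (8)| = |4(x - 2)| = 4|x - 2|.
We need 4|x - 2| < 13/100, i.e. |x - 2| < 13/100 / 4 = 13/400.
So any delta <= 13/400 works. Conversely, if delta > 13/400, then x = 2 + 13/400 satisfies |x - 2| = 13/400 < delta but |f(x) - f(2)| = 4 * 13/400 = 13/100, which is not < 13/100; so no larger delta works.
Hence the largest such delta is 13/400.

13/400


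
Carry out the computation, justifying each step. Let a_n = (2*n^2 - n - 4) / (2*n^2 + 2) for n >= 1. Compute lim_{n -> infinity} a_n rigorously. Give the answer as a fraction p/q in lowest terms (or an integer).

Divide numerator and denominator by n^2, the highest power:
numerator / n^2 = 2 - 1/n - 4/n^2
denominator / n^2 = 2 + 2/n^2
As n -> infinity, all terms of the form c/n^k (k >= 1) tend to 0.
So numerator / n^2 -> 2 and denominator / n^2 -> 2.
Therefore lim a_n = 1.

1


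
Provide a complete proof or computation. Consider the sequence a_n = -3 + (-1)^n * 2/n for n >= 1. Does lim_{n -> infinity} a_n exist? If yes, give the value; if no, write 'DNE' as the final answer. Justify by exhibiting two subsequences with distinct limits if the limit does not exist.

Examine the behaviour of a_n along subsequences.
Even-n subsequence a_{2k} = -3 + 2/(2k) -> -3. Odd-n subsequence a_{2k+1} = -3 - 2/(2k+1) -> -3. Both tend to -3, which suggests the limit is -3; verify directly.
|a_n - (-3)| = |(-1)^n * 2/n| = 2/n for every n >= 1.
Given epsilon > 0, choose a positive integer N > 2/epsilon. Then for all n >= N, |a_n - (-3)| = 2/n <= 2/N < epsilon.
So by the definition of the limit, lim a_n exists and equals -3.

-3
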